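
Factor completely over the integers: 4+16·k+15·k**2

Need a pair with product 15·4 = 60 and sum 16: that's 6 and 10.
Split the middle term: 15·k**2+6·k + 10·k+4 = 3·k·(5·k+2) + 2·(5·k+2).

(3·k+2)·(5·k+2)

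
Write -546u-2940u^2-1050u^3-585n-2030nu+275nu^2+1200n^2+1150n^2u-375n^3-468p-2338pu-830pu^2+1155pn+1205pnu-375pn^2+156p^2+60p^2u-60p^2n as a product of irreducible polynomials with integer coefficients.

Group: 12p(-5pn+5pu+13p-25n^2+100nu+80n-75u^2-210u-39) + (15n+14u)(-5pn+5pu+13p-25n^2+100nu+80n-75u^2-210u-39); both groups contain (-5pn+5pu+13p-25n^2+100nu+80n-75u^2-210u-39), so (12p+15n+14u) is a factor with cofactor -5pn+5pu+13p-25n^2+100nu+80n-75u^2-210u-39.
The cofactor groups again: -5pn+5pu+13p-25n^2+100nu+80n-75u^2-210u-39 = -5n(p+5n-15u-3) + (5u+13)(p+5n-15u-3); both groups contain (p+5n-15u-3), giving -(5n-5u-13)(p+5n-15u-3).

-(12p+15n+14u)(p+5n-15u-3)(5n-5u-13)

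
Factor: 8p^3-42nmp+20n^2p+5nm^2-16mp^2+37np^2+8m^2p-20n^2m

Group: m(-20n^2+5nm-37np+8mp-8p^2) - p(-20n^2+5nm-37np+8mp-8p^2); both groups contain (-20n^2+5nm-37np+8mp-8p^2), so (m-p) is a factor with cofactor -20n^2+5nm-37np+8mp-8p^2.
The cofactor groups again: -20n^2+5nm-37np+8mp-8p^2 = -5n(4n-m+p) - 8p(4n-m+p); both groups contain (4n-m+p), giving -(5n+8p)(4n-m+p).

-(4n-m+p)(5n+8p)(m-p)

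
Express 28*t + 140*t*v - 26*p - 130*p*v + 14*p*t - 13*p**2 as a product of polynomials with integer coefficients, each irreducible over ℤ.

Group: -p*(13*p - 14*t) + (-10*v - 2)*(13*p - 14*t); both groups contain (13*p - 14*t).

-(13*p - 14*t)*(p + 10*v + 2)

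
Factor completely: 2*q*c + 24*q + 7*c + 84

Group as (2*q*c + 24*q) + (7*c + 84) = 2*q*(c + 12) + 7*(c + 12).
Both groups share the factor (c + 12).

(2*q + 7)*(c + 12)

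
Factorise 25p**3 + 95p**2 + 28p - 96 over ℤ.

(5p + 8)(5p - 4)(p + 3)

Testing divisors of the constant over divisors of the leading coefficient, p = -3 is a root, so (p + 3) divides it; the quotient is 25p**2 + 20p - 32.
The remaining quadratic factors as (5p - 4)(5p + 8).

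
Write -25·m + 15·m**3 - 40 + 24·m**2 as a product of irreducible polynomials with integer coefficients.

Group as (15·m**3 - 25·m) + (24·m**2 - 40) = 5·m·(3·m**2 - 5) + 8·(3·m**2 - 5).
Both groups share the factor (3·m**2 - 5).

(5·m + 8)·(3·m**2 - 5)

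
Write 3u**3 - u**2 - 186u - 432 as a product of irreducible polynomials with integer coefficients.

By the rational root theorem, u = -6 is a root, so (u + 6) is a factor; dividing leaves 3u**2 - 19u - 72.
The remaining quadratic factors as (3u + 8)(u - 9).

(3u + 8)(u + 6)(u - 9)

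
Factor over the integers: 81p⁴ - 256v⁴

(3p)⁴ − (4v)⁴ = ((3p)² − (4v)²)((3p)² + (4v)²); the first factor splits again, the second (9p² + 16v²) is irreducible.

(3p + 4v)(3p - 4v)(9p² + 16v²)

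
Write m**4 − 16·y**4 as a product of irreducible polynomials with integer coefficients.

(m + 2·y)·(m − 2·y)·(m**2 + 4·y**2)

Write as (m**2)² − (4·y**2)², then factor m**2 − 4·y**2 once more.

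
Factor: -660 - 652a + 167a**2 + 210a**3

By the rational root theorem, a = -6/5 is a root, so (5a + 6) is a factor; dividing leaves 42a**2 - 17a - 110.
The remaining quadratic factors as (6a - 11)(7a + 10).

(5a + 6)(6a - 11)(7a + 10)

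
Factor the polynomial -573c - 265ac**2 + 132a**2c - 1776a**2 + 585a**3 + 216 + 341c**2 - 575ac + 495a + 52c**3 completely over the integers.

Group: 3a(195a**2 + 109ac - 72a - 52c**2 + 75c - 27) + (-c - 8)(195a**2 + 109ac - 72a - 52c**2 + 75c - 27); both groups contain (195a**2 + 109ac - 72a - 52c**2 + 75c - 27), so (3a - c - 8) is a factor with cofactor 195a**2 + 109ac - 72a - 52c**2 + 75c - 27.
The cofactor groups again: 195a**2 + 109ac - 72a - 52c**2 + 75c - 27 = 13a(15a + 13c - 9) + (-4c + 3)(15a + 13c - 9); both groups contain (15a + 13c - 9), giving (13a - 4c + 3)(15a + 13c - 9).

(13a - 4c + 3)(15a + 13c - 9)(3a - c - 8)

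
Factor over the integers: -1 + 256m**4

Write as (16m**2)² − (1)², then factor 16m**2 - 1 once more.

(4m + 1)(4m - 1)(16m**2 + 1)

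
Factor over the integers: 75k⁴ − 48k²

Every term has a factor of 3k². Then 25k² − 16 = (5k)² − (4)².

3k²(5k + 4)(5k − 4)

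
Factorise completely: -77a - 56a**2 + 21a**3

7a(3a - 11)(a + 1)

Pull out the common factor 7a, then factor the remaining trinomial.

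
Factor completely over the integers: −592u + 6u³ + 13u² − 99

(6u + 1)(u + 11)(u − 9)

Trying the rational-root candidates, u = 9 is a root, so (u − 9) is a factor; dividing leaves 6u² + 67u + 11.
The remaining quadratic factors as (u + 11)(6u + 1).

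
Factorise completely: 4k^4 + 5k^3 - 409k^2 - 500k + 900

(4k + 9)(k + 10)(k - 1)(k - 10)

Testing divisors of the constant over divisors of the leading coefficient, k = 1 is a root, so (k - 1) divides it; the quotient is 4k^3 + 9k^2 - 400k - 900.
Next, k = -10 is a root, so (k + 10) is a factor; dividing leaves 4k^2 - 31k - 90.
The remaining quadratic factors as (k - 10)(4k + 9).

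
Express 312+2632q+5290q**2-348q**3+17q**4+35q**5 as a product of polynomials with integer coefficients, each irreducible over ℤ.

(5q+1)(7q+2)(q+6)(q**2-6q+26)

By the rational root theorem, q = -6 is a root, so (q+6) is a factor; dividing leaves 35q**4-193q**3+810q**2+430q+52.
Next, q = -1/5 is a root, so (5q+1) is a factor; dividing leaves 7q**3-40q**2+170q+52.
Then q = -2/7 is a root, so (7q+2) divides it; the quotient is q**2-6q+26.
The quadratic q**2-6q+26 has discriminant -68 < 0 and is irreducible over ℤ.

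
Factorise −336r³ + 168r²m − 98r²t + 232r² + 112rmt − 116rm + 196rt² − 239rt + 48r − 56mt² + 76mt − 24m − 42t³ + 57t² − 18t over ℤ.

Group: 7r(−48r² + 24rm + 34rt − 8r − 8mt + 4m − 6t² + 3t) + (7t − 6)(−48r² + 24rm + 34rt − 8r − 8mt + 4m − 6t² + 3t); both groups contain (−48r² + 24rm + 34rt − 8r − 8mt + 4m − 6t² + 3t), so (7r + 7t − 6) is a factor with cofactor −48r² + 24rm + 34rt − 8r − 8mt + 4m − 6t² + 3t.
The cofactor groups again: −48r² + 24rm + 34rt − 8r − 8mt + 4m − 6t² + 3t = −6r(8r − 4m − 3t) + (2t − 1)(8r − 4m − 3t); both groups contain (8r − 4m − 3t), giving −(6r − 2t + 1)(8r − 4m − 3t).

−(8r − 4m − 3t)(6r − 2t + 1)(7r + 7t − 6)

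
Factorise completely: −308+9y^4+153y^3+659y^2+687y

Testing divisors of the constant over divisors of the leading coefficient, y = 1/3 is a root, giving the factor (3y−1) and quotient 3y^3+52y^2+237y+308.
Then y = −7/3 is a root, so (3y+7) divides it; the quotient is y^2+15y+44.
The remaining quadratic factors as (y+11)(y+4).

(3y+7)(3y−1)(y+11)(y+4)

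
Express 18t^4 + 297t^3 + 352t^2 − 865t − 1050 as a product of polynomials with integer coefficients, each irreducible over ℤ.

Among the possible rational roots, t = −15 is a root, so (t + 15) is a factor; dividing leaves 18t^3 + 27t^2 − 53t − 70.
Then t = −7/6 is a root, so (6t + 7) is a factor; dividing leaves 3t^2 + t − 10.
The remaining quadratic factors as (t + 2)(3t − 5).

(3t − 5)(6t + 7)(t + 15)(t + 2)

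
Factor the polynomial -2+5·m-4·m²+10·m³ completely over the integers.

Group as (10·m³+5·m) + (-4·m²-2) = 5·m·(2·m²+1) - 2·(2·m²+1).
Both groups share the factor (2·m²+1).

(5·m-2)·(2·m²+1)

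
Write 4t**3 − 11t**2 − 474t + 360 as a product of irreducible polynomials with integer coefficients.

(4t − 3)(t + 10)(t − 12)

By the rational root theorem, t = 12 is a root, so (t − 12) divides it; the quotient is 4t**2 + 37t − 30.
The remaining quadratic factors as (4t − 3)(t + 10).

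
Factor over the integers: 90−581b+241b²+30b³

(5b−9)(6b−1)(b+10)

Among the possible rational roots, b = 9/5 is a root, giving the factor (5b−9) and quotient 6b²+59b−10.
The remaining quadratic factors as (b+10)(6b−1).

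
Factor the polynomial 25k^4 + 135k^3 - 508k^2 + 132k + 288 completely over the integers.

Testing divisors of the constant over divisors of the leading coefficient, k = 2 is a root, giving the factor (k - 2) and quotient 25k^3 + 185k^2 - 138k - 144.
Then k = -8 is a root, so (k + 8) divides it; the quotient is 25k^2 - 15k - 18.
The remaining quadratic factors as (5k + 3)(5k - 6).

(5k + 3)(5k - 6)(k + 8)(k - 2)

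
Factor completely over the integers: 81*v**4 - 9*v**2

9*v**2*(3*v + 1)*(3*v - 1)

Every term has a factor of 9*v**2. Then 9*v**2 - 1 = (3*v)² − (1)².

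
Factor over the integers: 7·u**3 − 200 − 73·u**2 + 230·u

By the rational root theorem, u = 5 is a root, so (u − 5) is a factor; dividing leaves 7·u**2 − 38·u + 40.
The remaining quadratic factors as (u − 4)(7·u − 10).

(7·u − 10)·(u − 4)·(u − 5)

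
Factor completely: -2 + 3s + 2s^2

(2s - 1)(s + 2)

Need a pair with product 2·(-2) = -4 and sum 3: that's 4 and -1.
Split the middle term: 2s^2 + 4s - s - 2 = 2s(s + 2) - (s + 2).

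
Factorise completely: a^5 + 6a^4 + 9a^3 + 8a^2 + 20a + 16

By the rational root theorem, a = -1 is a root, so (a + 1) divides it; the quotient is a^4 + 5a^3 + 4a^2 + 4a + 16.
Continuing, a = -2 is a root, so (a + 2) divides it; the quotient is a^3 + 3a^2 - 2a + 8.
Continuing, a = -4 is a root, giving the factor (a + 4) and quotient a^2 - a + 2.
The quadratic a^2 - a + 2 has discriminant -7 < 0 and is irreducible over ℤ.

(a + 1)(a + 2)(a + 4)(a^2 - a + 2)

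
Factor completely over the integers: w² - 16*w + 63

(w - 7)*(w - 9)

Two integers with product 63 and sum -16 are -9 and -7.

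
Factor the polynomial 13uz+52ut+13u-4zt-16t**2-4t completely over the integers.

Group: 13u(z+4t+1) - 4t(z+4t+1); both groups contain (z+4t+1).

(13u-4t)(z+4t+1)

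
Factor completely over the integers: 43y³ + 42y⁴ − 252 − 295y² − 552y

(6y + 7)(7y + 6)(y + 2)(y − 3)

By the rational root theorem, y = −7/6 is a root, so (6y + 7) is a factor; dividing leaves 7y³ − y² − 48y − 36.
Next, y = −6/7 is a root, so (7y + 6) is a factor; dividing leaves y² − y − 6.
The remaining quadratic factors as (y − 3)(y + 2).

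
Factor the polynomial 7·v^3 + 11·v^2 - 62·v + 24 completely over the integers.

By the rational root theorem, v = 3/7 is a root, so (7·v - 3) is a factor; dividing leaves v^2 + 2·v - 8.
The remaining quadratic factors as (v - 2)(v + 4).

(7·v - 3)·(v + 4)·(v - 2)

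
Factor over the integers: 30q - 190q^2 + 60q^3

10q(6q - 1)(q - 3)

Pull out the common factor 10q, then factor the remaining trinomial.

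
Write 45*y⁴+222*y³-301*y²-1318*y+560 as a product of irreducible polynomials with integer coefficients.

Among the possible rational roots, y = 2/5 is a root, so (5*y-2) divides it; the quotient is 9*y³+48*y²-41*y-280.
Next, y = -8/3 is a root, so (3*y+8) is a factor; dividing leaves 3*y²+8*y-35.
The remaining quadratic factors as (y+5)(3*y-7).

(3*y+8)*(3*y-7)*(5*y-2)*(y+5)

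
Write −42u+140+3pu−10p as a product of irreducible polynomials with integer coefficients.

Group as (3pu−10p) + (−42u+140) = p(3u−10) − 14(3u−10).
Both groups share the factor (3u−10).

(3u−10)(p−14)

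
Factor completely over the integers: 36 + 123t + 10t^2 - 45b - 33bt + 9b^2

Group: 3b(3b - t - 12) + (-10t - 3)(3b - t - 12); both groups contain (3b - t - 12).

(3b - 10t - 3)(3b - t - 12)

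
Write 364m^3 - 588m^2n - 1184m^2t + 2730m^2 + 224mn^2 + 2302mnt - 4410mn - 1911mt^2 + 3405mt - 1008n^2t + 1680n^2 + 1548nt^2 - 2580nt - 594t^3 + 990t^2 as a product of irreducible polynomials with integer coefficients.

Group: 14m(26m^2 - 16mn - 105mt + 195m + 72nt - 120n - 54t^2 + 90t) + (-14n + 11t)(26m^2 - 16mn - 105mt + 195m + 72nt - 120n - 54t^2 + 90t); both groups contain (26m^2 - 16mn - 105mt + 195m + 72nt - 120n - 54t^2 + 90t), so (14m - 14n + 11t) is a factor with cofactor 26m^2 - 16mn - 105mt + 195m + 72nt - 120n - 54t^2 + 90t.
The cofactor groups again: 26m^2 - 16mn - 105mt + 195m + 72nt - 120n - 54t^2 + 90t = 2m(13m - 8n + 6t) + (-9t + 15)(13m - 8n + 6t); both groups contain (13m - 8n + 6t), giving (2m - 9t + 15)(13m - 8n + 6t).

(13m - 8n + 6t)(14m - 14n + 11t)(2m - 9t + 15)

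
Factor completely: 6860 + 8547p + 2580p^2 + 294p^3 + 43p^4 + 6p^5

Trying the rational-root candidates, p = -4 is a root, so (p + 4) divides it; the quotient is 6p^4 + 19p^3 + 218p^2 + 1708p + 1715.
Then p = -5 is a root, so (p + 5) divides it; the quotient is 6p^3 - 11p^2 + 273p + 343.
Next, p = -7/6 is a root, giving the factor (6p + 7) and quotient p^2 - 3p + 49.
The quadratic p^2 - 3p + 49 has discriminant -187 < 0 and is irreducible over ℤ.

(6p + 7)(p + 4)(p + 5)(p^2 - 3p + 49)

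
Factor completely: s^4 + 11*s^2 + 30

(s^2 + 5)*(s^2 + 6)

Substitute u = s^2 to get a quadratic in u, then factor.
s^2 + 6 is irreducible over ℤ (always positive, so no real roots).
s^2 + 5 is irreducible over ℤ (always positive, so no real roots).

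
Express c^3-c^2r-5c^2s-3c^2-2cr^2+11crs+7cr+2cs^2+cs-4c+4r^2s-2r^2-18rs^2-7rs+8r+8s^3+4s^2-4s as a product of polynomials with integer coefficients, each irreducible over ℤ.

(c+r-4s-4)(c-2r+s)(c-2s+1)

Group: c(c^2-2cr-cs+c+4rs-2r-2s^2+s) + (r-4s-4)(c^2-2cr-cs+c+4rs-2r-2s^2+s); both groups contain (c^2-2cr-cs+c+4rs-2r-2s^2+s), so (c+r-4s-4) is a factor with cofactor c^2-2cr-cs+c+4rs-2r-2s^2+s.
The cofactor groups again: c^2-2cr-cs+c+4rs-2r-2s^2+s = c(c-2s+1) + (-2r+s)(c-2s+1); both groups contain (c-2s+1), giving (c-2r+s)(c-2s+1).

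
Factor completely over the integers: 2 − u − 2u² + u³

Among the possible rational roots, u = 1 is a root, so (u − 1) divides it; the quotient is u² − u − 2.
The remaining quadratic factors as (u + 1)(u − 2).

(u + 1)(u − 1)(u − 2)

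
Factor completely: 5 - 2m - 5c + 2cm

(2m - 5)(c - 1)

Group as (2cm - 5c) + (-2m + 5) = c(2m - 5) - (2m - 5).
Both groups share the factor (2m - 5).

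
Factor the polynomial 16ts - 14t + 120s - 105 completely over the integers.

Group as (16ts - 14t) + (120s - 105) = 2t(8s - 7) + 15(8s - 7).
Both groups share the factor (8s - 7).

(2t + 15)(8s - 7)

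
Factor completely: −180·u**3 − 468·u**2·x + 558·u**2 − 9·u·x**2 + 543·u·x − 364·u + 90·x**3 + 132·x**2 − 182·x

Group: 15·u·(−12·u**2 − 36·u·x + 26·u − 15·x**2 + 13·x) + (−6·x − 14)·(−12·u**2 − 36·u·x + 26·u − 15·x**2 + 13·x); both groups contain (−12·u**2 − 36·u·x + 26·u − 15·x**2 + 13·x), so (15·u − 6·x − 14) is a factor with cofactor −12·u**2 − 36·u·x + 26·u − 15·x**2 + 13·x.
The cofactor groups again: −12·u**2 − 36·u·x + 26·u − 15·x**2 + 13·x = −6·u·(2·u + x) + (−15·x + 13)·(2·u + x); both groups contain (2·u + x), giving −(6·u + 15·x − 13)·(2·u + x).

−(15·u − 6·x − 14)·(2·u + x)·(6·u + 15·x − 13)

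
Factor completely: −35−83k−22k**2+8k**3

(2k+1)(4k+7)(k−5)

Trying the rational-root candidates, k = −1/2 is a root, so (2k+1) divides it; the quotient is 4k**2−13k−35.
The remaining quadratic factors as (k−5)(4k+7).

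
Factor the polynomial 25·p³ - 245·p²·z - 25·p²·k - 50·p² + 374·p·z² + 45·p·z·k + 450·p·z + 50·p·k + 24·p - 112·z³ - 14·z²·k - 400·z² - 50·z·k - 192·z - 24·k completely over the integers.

Group: 5·p·(5·p² - 47·p·z - 5·p·k - 4·p + 56·z² + 7·z·k + 32·z + 4·k) + (-2·z - 6)·(5·p² - 47·p·z - 5·p·k - 4·p + 56·z² + 7·z·k + 32·z + 4·k); both groups contain (5·p² - 47·p·z - 5·p·k - 4·p + 56·z² + 7·z·k + 32·z + 4·k), so (5·p - 2·z - 6) is a factor with cofactor 5·p² - 47·p·z - 5·p·k - 4·p + 56·z² + 7·z·k + 32·z + 4·k.
The cofactor groups again: 5·p² - 47·p·z - 5·p·k - 4·p + 56·z² + 7·z·k + 32·z + 4·k = 5·p·(p - 8·z - k) + (-7·z - 4)·(p - 8·z - k); both groups contain (p - 8·z - k), giving (5·p - 7·z - 4)·(p - 8·z - k).

(p - 8·z - k)·(5·p - 2·z - 6)·(5·p - 7·z - 4)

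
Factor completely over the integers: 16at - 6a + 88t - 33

Group as (16at - 6a) + (88t - 33) = 2a(8t - 3) + 11(8t - 3).
Both groups share the factor (8t - 3).

(2a + 11)(8t - 3)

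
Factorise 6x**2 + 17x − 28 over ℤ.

(6x − 7)(x + 4)

Need a pair with product 6·(−28) = −168 and sum 17: that's 24 and −7.
Split the middle term: 6x**2 + 24x − 7x − 28 = 6x(x + 4) − 7(x + 4).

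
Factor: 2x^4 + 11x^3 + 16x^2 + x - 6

(2x - 1)(x + 1)(x + 2)(x + 3)

Testing divisors of the constant over divisors of the leading coefficient, x = -3 is a root, so (x + 3) is a factor; dividing leaves 2x^3 + 5x^2 + x - 2.
Then x = -2 is a root, so (x + 2) is a factor; dividing leaves 2x^2 + x - 1.
The remaining quadratic factors as (x + 1)(2x - 1).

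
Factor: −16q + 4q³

4q(q + 2)(q − 2)

Every term has a factor of 4q. Then q² − 4 = (q)² − (2)².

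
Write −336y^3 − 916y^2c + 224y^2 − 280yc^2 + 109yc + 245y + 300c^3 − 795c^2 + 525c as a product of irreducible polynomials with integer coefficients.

Group: 7y(−48y^2 − 28yc + 32y + 20c^2 − 53c + 35) + 15c(−48y^2 − 28yc + 32y + 20c^2 − 53c + 35); both groups contain (−48y^2 − 28yc + 32y + 20c^2 − 53c + 35), so (7y + 15c) is a factor with cofactor −48y^2 − 28yc + 32y + 20c^2 − 53c + 35.
The cofactor groups again: −48y^2 − 28yc + 32y + 20c^2 − 53c + 35 = −4y(12y − 5c + 7) + (−4c + 5)(12y − 5c + 7); both groups contain (12y − 5c + 7), giving −(4y + 4c − 5)(12y − 5c + 7).

−(12y − 5c + 7)(7y + 15c)(4y + 4c − 5)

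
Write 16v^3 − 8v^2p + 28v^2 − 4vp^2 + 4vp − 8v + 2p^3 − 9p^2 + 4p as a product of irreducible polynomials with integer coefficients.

Group: 2v(8v^2 − 2v − 2p^2 + p) + (−p + 4)(8v^2 − 2v − 2p^2 + p); both groups contain (8v^2 − 2v − 2p^2 + p), so (2v − p + 4) is a factor with cofactor 8v^2 − 2v − 2p^2 + p.
The cofactor groups again: 8v^2 − 2v − 2p^2 + p = 2v(4v + 2p − 1) − p(4v + 2p − 1); both groups contain (4v + 2p − 1), giving (2v − p)(4v + 2p − 1).

(2v − p)(2v − p + 4)(4v + 2p − 1)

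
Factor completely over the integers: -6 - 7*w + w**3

(w + 1)*(w + 2)*(w - 3)

Among the possible rational roots, w = -1 is a root, giving the factor (w + 1) and quotient w**2 - w - 6.
The remaining quadratic factors as (w - 3)(w + 2).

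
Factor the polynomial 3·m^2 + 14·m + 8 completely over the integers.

Need a pair with product 3·8 = 24 and sum 14: that's 12 and 2.
Split the middle term: 3·m^2 + 12·m + 2·m + 8 = 3·m·(m + 4) + 2·(m + 4).

(3·m + 2)·(m + 4)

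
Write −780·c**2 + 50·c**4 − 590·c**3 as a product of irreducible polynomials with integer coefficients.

10·c**2·(5·c + 6)·(c − 13)

Pull out the common factor 10·c**2, then factor the remaining trinomial.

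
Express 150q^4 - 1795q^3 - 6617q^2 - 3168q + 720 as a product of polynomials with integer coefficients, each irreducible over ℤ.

Among the possible rational roots, q = -4/5 is a root, so (5q + 4) divides it; the quotient is 30q^3 - 383q^2 - 1017q + 180.
Next, q = 1/6 is a root, so (6q - 1) is a factor; dividing leaves 5q^2 - 63q - 180.
The remaining quadratic factors as (q - 15)(5q + 12).

(5q + 12)(5q + 4)(6q - 1)(q - 15)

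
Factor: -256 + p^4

Difference of squares twice: with A = p and B = 4, A⁴ − B⁴ = (A² − B²)(A² + B²), and A² − B² factors again.

(p + 4)(p - 4)(p^2 + 16)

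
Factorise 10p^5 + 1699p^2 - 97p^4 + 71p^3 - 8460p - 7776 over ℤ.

Among the possible rational roots, p = 8 is a root, giving the factor (p - 8) and quotient 10p^4 - 17p^3 - 65p^2 + 1179p + 972.
Then p = -9/2 is a root, giving the factor (2p + 9) and quotient 5p^3 - 31p^2 + 107p + 108.
Next, p = -4/5 is a root, so (5p + 4) divides it; the quotient is p^2 - 7p + 27.
The quadratic p^2 - 7p + 27 has discriminant -59 < 0 and is irreducible over ℤ.

(2p + 9)(5p + 4)(p - 8)(p^2 - 7p + 27)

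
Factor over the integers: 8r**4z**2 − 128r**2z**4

8r**2z**2(r + 4z)(r − 4z)

Pull out the common factor 8r**2z**2; r**2 − 16z**2 is a difference of squares.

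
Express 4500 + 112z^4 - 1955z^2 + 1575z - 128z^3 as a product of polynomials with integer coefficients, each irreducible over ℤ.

(4z + 15)(4z + 5)(7z - 15)(z - 4)

Among the possible rational roots, z = 4 is a root, so (z - 4) divides it; the quotient is 112z^3 + 320z^2 - 675z - 1125.
Continuing, z = 15/7 is a root, so (7z - 15) is a factor; dividing leaves 16z^2 + 80z + 75.
The remaining quadratic factors as (4z + 5)(4z + 15).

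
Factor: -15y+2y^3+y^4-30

Group as (y^4-15y) + (2y^3-30) = y(y^3-15) + 2(y^3-15).
Both groups share the factor (y^3-15).

(y+2)(y^3-15)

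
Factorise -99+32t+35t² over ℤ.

Need a pair with product 35·(-99) = -3465 and sum 32: that's -45 and 77.
Split the middle term: 35t²-45t + 77t-99 = 5t(7t-9) + 11(7t-9).

(5t+11)(7t-9)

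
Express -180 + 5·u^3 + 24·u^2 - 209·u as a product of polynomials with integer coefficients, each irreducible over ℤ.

Among the possible rational roots, u = -4/5 is a root, so (5·u + 4) is a factor; dividing leaves u^2 + 4·u - 45.
The remaining quadratic factors as (u + 9)(u - 5).

(5·u + 4)·(u + 9)·(u - 5)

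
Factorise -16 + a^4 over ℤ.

(a)⁴ − (2)⁴ = ((a)² − (2)²)((a)² + (2)²); the first factor splits again, the second (a^2 + 4) is irreducible.

(a + 2)(a - 2)(a^2 + 4)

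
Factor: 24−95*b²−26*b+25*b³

(5*b+3)*(5*b−2)*(b−4)

By the rational root theorem, b = −3/5 is a root, so (5*b+3) is a factor; dividing leaves 5*b²−22*b+8.
The remaining quadratic factors as (b−4)(5*b−2).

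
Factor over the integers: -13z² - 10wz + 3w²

Group: 3w(w + z) - 13z(w + z); both groups contain (w + z).

(3w - 13z)(w + z)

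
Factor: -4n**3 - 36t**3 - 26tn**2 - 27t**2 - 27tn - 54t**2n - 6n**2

-(3t + 2n)(4t + 2n + 3)(3t + n)

Group: 4t(-9t**2 - 9tn - 2n**2) + (2n + 3)(-9t**2 - 9tn - 2n**2); both groups contain (-9t**2 - 9tn - 2n**2), so (4t + 2n + 3) is a factor with cofactor -9t**2 - 9tn - 2n**2.
The cofactor groups again: -9t**2 - 9tn - 2n**2 = -3t(3t + n) - 2n(3t + n); both groups contain (3t + n), giving -(3t + 2n)(3t + n).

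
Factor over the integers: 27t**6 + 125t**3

t**3(3t + 5)(9t**2 − 15t + 25)

Pull out the common factor t**3, leaving 27t**3 + 125.
Recognize a sum of cubes with the parts 3t and 5.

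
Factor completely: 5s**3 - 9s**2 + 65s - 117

(5s - 9)(s**2 + 13)

Group as (5s**3 + 65s) + (-9s**2 - 117) = 5s(s**2 + 13) - 9(s**2 + 13).
Both groups share the factor (s**2 + 13).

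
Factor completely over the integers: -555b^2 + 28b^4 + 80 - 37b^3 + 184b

(4b + 1)(7b - 4)(b + 4)(b - 5)

Among the possible rational roots, b = -4 is a root, so (b + 4) divides it; the quotient is 28b^3 - 149b^2 + 41b + 20.
Continuing, b = 5 is a root, so (b - 5) divides it; the quotient is 28b^2 - 9b - 4.
The remaining quadratic factors as (4b + 1)(7b - 4).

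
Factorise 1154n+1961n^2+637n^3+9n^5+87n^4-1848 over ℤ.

Testing divisors of the constant over divisors of the leading coefficient, n = 2/3 is a root, giving the factor (3n-2) and quotient 3n^4+31n^3+233n^2+809n+924.
Continuing, n = -3 is a root, so (n+3) is a factor; dividing leaves 3n^3+22n^2+167n+308.
Continuing, n = -7/3 is a root, so (3n+7) divides it; the quotient is n^2+5n+44.
The quadratic n^2+5n+44 has discriminant -151 < 0 and is irreducible over ℤ.

(3n+7)(3n-2)(n+3)(n^2+5n+44)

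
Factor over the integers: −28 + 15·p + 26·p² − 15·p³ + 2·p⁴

Among the possible rational roots, p = −1 is a root, giving the factor (p + 1) and quotient 2·p³ − 17·p² + 43·p − 28.
Then p = 7/2 is a root, so (2·p − 7) is a factor; dividing leaves p² − 5·p + 4.
The remaining quadratic factors as (p − 1)(p − 4).

(2·p − 7)·(p + 1)·(p − 1)·(p − 4)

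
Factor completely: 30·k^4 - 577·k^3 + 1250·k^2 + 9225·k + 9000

Testing divisors of the constant over divisors of the leading coefficient, k = -5/3 is a root, giving the factor (3·k + 5) and quotient 10·k^3 - 209·k^2 + 765·k + 1800.
Continuing, k = -8/5 is a root, so (5·k + 8) is a factor; dividing leaves 2·k^2 - 45·k + 225.
The remaining quadratic factors as (k - 15)(2·k - 15).

(2·k - 15)·(3·k + 5)·(5·k + 8)·(k - 15)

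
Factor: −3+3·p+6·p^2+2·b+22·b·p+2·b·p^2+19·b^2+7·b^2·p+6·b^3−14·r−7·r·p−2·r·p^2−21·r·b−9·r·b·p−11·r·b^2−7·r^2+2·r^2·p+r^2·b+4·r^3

(4·r−3·b−2·p+1)·(r−b−3)·(r+2·b+p+1)

Group: 4·r·(r^2+r·b+r·p−2·r−2·b^2−b·p−7·b−3·p−3) + (−3·b−2·p+1)·(r^2+r·b+r·p−2·r−2·b^2−b·p−7·b−3·p−3); both groups contain (r^2+r·b+r·p−2·r−2·b^2−b·p−7·b−3·p−3), so (4·r−3·b−2·p+1) is a factor with cofactor r^2+r·b+r·p−2·r−2·b^2−b·p−7·b−3·p−3.
The cofactor groups again: r^2+r·b+r·p−2·r−2·b^2−b·p−7·b−3·p−3 = r·(r+2·b+p+1) + (−b−3)·(r+2·b+p+1); both groups contain (r+2·b+p+1), giving (r−b−3)·(r+2·b+p+1).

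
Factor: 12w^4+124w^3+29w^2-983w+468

(2w-1)(6w-13)(w+4)(w+9)

Testing divisors of the constant over divisors of the leading coefficient, w = -9 is a root, so (w+9) is a factor; dividing leaves 12w^3+16w^2-115w+52.
Continuing, w = 13/6 is a root, so (6w-13) is a factor; dividing leaves 2w^2+7w-4.
The remaining quadratic factors as (w+4)(2w-1).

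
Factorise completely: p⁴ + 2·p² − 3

(p + 1)·(p − 1)·(p² + 3)

Substitute u = p² to get a quadratic in u, then factor.
p² − 1 is a difference of squares.
p² + 3 is irreducible over ℤ (always positive, so no real roots).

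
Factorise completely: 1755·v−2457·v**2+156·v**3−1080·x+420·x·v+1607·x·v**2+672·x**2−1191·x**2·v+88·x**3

Group: x·(88·x**2−135·x·v−120·x−13·v**2+195·v) + (−12·v+9)·(88·x**2−135·x·v−120·x−13·v**2+195·v); both groups contain (88·x**2−135·x·v−120·x−13·v**2+195·v), so (x−12·v+9) is a factor with cofactor 88·x**2−135·x·v−120·x−13·v**2+195·v.
The cofactor groups again: 88·x**2−135·x·v−120·x−13·v**2+195·v = 8·x·(11·x+v−15) − 13·v·(11·x+v−15); both groups contain (11·x+v−15), giving (8·x−13·v)·(11·x+v−15).

(x−12·v+9)·(8·x−13·v)·(11·x+v−15)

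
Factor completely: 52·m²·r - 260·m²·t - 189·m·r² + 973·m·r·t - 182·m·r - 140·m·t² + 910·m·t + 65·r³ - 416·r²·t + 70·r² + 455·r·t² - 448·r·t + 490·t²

(13·m - 5·r + 7·t)·(4·m - 13·r - 14)·(r - 5·t)

Group: 13·m·(4·m·r - 20·m·t - 13·r² + 65·r·t - 14·r + 70·t) + (-5·r + 7·t)·(4·m·r - 20·m·t - 13·r² + 65·r·t - 14·r + 70·t); both groups contain (4·m·r - 20·m·t - 13·r² + 65·r·t - 14·r + 70·t), so (13·m - 5·r + 7·t) is a factor with cofactor 4·m·r - 20·m·t - 13·r² + 65·r·t - 14·r + 70·t.
The cofactor groups again: 4·m·r - 20·m·t - 13·r² + 65·r·t - 14·r + 70·t = r·(4·m - 13·r - 14) - 5·t·(4·m - 13·r - 14); both groups contain (4·m - 13·r - 14), giving (r - 5·t)·(4·m - 13·r - 14).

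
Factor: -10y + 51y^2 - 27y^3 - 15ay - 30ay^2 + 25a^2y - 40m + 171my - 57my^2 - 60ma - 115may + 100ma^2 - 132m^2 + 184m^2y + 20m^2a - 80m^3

-(4m - 5a - 3y + 5)(4m + y)(5m + 5a - 9y + 2)

Group: 4m(-20m^2 - 20ma + 31my - 8m - 5ay + 9y^2 - 2y) + (-5a - 3y + 5)(-20m^2 - 20ma + 31my - 8m - 5ay + 9y^2 - 2y); both groups contain (-20m^2 - 20ma + 31my - 8m - 5ay + 9y^2 - 2y), so (4m - 5a - 3y + 5) is a factor with cofactor -20m^2 - 20ma + 31my - 8m - 5ay + 9y^2 - 2y.
The cofactor groups again: -20m^2 - 20ma + 31my - 8m - 5ay + 9y^2 - 2y = -5m(4m + y) + (-5a + 9y - 2)(4m + y); both groups contain (4m + y), giving -(5m + 5a - 9y + 2)(4m + y).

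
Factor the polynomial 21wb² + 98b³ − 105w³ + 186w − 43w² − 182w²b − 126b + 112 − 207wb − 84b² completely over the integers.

−(3w − 2b + 2)(5w + 7b − 7)(7w + 7b + 8)

Group: 7w(−15w² − 11wb + 11w + 14b² − 28b + 14) + (7b + 8)(−15w² − 11wb + 11w + 14b² − 28b + 14); both groups contain (−15w² − 11wb + 11w + 14b² − 28b + 14), so (7w + 7b + 8) is a factor with cofactor −15w² − 11wb + 11w + 14b² − 28b + 14.
The cofactor groups again: −15w² − 11wb + 11w + 14b² − 28b + 14 = −3w(5w + 7b − 7) + (2b − 2)(5w + 7b − 7); both groups contain (5w + 7b − 7), giving −(3w − 2b + 2)(5w + 7b − 7).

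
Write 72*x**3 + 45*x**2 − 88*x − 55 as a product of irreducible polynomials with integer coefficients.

(8*x + 5)*(9*x**2 − 11)

Group as (72*x**3 − 88*x) + (45*x**2 − 55) = 8*x*(9*x**2 − 11) + 5*(9*x**2 − 11).
Both groups share the factor (9*x**2 − 11).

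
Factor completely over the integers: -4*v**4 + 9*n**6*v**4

Pull out the common factor v**4, leaving 9*n**6 - 4.
Recognize a difference of squares with the parts 3*n**3 and 2.

v**4*(3*n**3 + 2)*(3*n**3 - 2)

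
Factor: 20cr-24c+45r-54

Group as (20cr-24c) + (45r-54) = 4c(5r-6) + 9(5r-6).
Both groups share the factor (5r-6).

(4c+9)(5r-6)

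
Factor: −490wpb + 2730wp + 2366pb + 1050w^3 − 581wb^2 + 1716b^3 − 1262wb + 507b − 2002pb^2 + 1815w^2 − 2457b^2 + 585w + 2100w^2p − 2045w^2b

Group: 10w(105w^2 + 210wp − 89wb + 45w + 182pb − 156b^2 + 39b) + (−11b + 13)(105w^2 + 210wp − 89wb + 45w + 182pb − 156b^2 + 39b); both groups contain (105w^2 + 210wp − 89wb + 45w + 182pb − 156b^2 + 39b), so (10w − 11b + 13) is a factor with cofactor 105w^2 + 210wp − 89wb + 45w + 182pb − 156b^2 + 39b.
The cofactor groups again: 105w^2 + 210wp − 89wb + 45w + 182pb − 156b^2 + 39b = 15w(7w + 14p − 12b + 3) + 13b(7w + 14p − 12b + 3); both groups contain (7w + 14p − 12b + 3), giving (15w + 13b)(7w + 14p − 12b + 3).

(10w − 11b + 13)(7w + 14p − 12b + 3)(15w + 13b)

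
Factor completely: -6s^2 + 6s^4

Every term has a factor of 6s^2. Then s^2 - 1 = (s)² − (1)².

6s^2(s + 1)(s - 1)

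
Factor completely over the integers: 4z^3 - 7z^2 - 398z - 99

Trying the rational-root candidates, z = -9 is a root, giving the factor (z + 9) and quotient 4z^2 - 43z - 11.
The remaining quadratic factors as (z - 11)(4z + 1).

(4z + 1)(z + 9)(z - 11)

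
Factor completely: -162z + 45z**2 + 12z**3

Pull out the common factor 3z, then factor the remaining trinomial.

3z(4z - 9)(z + 6)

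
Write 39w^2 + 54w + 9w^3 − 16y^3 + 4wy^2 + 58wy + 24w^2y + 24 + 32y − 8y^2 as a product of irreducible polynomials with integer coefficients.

Group: w(9w^2 + 6wy + 21w − 8y^2 + 4y + 12) + (2y + 2)(9w^2 + 6wy + 21w − 8y^2 + 4y + 12); both groups contain (9w^2 + 6wy + 21w − 8y^2 + 4y + 12), so (w + 2y + 2) is a factor with cofactor 9w^2 + 6wy + 21w − 8y^2 + 4y + 12.
The cofactor groups again: 9w^2 + 6wy + 21w − 8y^2 + 4y + 12 = 3w(3w + 4y + 4) + (−2y + 3)(3w + 4y + 4); both groups contain (3w + 4y + 4), giving (3w − 2y + 3)(3w + 4y + 4).

(3w + 4y + 4)(3w − 2y + 3)(w + 2y + 2)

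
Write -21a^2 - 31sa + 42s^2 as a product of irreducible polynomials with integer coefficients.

(6s - 7a)(7s + 3a)

Group: 7s(6s - 7a) + 3a(6s - 7a); both groups contain (6s - 7a).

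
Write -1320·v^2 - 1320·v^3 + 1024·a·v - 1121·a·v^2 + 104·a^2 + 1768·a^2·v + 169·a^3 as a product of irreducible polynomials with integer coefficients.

(13·a + 8·v + 8)·(13·a - 15·v)·(a + 11·v)

Group: 13·a·(13·a^2 + 128·a·v - 165·v^2) + (8·v + 8)·(13·a^2 + 128·a·v - 165·v^2); both groups contain (13·a^2 + 128·a·v - 165·v^2), so (13·a + 8·v + 8) is a factor with cofactor 13·a^2 + 128·a·v - 165·v^2.
The cofactor groups again: 13·a^2 + 128·a·v - 165·v^2 = 13·a·(a + 11·v) - 15·v·(a + 11·v); both groups contain (a + 11·v), giving (13·a - 15·v)·(a + 11·v).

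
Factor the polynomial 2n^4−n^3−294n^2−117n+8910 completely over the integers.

(2n+15)(n+9)(n−11)(n−6)

Among the possible rational roots, n = 11 is a root, so (n−11) is a factor; dividing leaves 2n^3+21n^2−63n−810.
Next, n = −9 is a root, giving the factor (n+9) and quotient 2n^2+3n−90.
The remaining quadratic factors as (n−6)(2n+15).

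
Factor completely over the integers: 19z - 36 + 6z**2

Need a pair with product 6·(-36) = -216 and sum 19: that's -8 and 27.
Split the middle term: 6z**2 - 8z + 27z - 36 = 2z(3z - 4) + 9(3z - 4).

(2z + 9)(3z - 4)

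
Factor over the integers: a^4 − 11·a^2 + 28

(a + 2)·(a − 2)·(a^2 − 7)

Substitute u = a^2 to get a quadratic in u, then factor.
a^2 − 7 is irreducible over ℤ (7 is not a perfect square).
a^2 − 4 is a difference of squares.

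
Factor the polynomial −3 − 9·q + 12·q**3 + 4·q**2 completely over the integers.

(3·q + 1)·(4·q**2 − 3)

Group as (12·q**3 − 9·q) + (4·q**2 − 3) = 3·q·(4·q**2 − 3) + (4·q**2 − 3).
Both groups share the factor (4·q**2 − 3).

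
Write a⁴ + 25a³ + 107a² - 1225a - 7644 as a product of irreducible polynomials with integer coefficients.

By the rational root theorem, a = -7 is a root, so (a + 7) is a factor; dividing leaves a³ + 18a² - 19a - 1092.
Continuing, a = -12 is a root, so (a + 12) divides it; the quotient is a² + 6a - 91.
The remaining quadratic factors as (a - 7)(a + 13).

(a + 12)(a + 13)(a + 7)(a - 7)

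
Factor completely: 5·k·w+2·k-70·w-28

(5·w+2)·(k-14)

Group as (5·k·w+2·k) + (-70·w-28) = k·(5·w+2) - 14·(5·w+2).
Both groups share the factor (5·w+2).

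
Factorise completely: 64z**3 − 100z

Factor out 4z, leaving 16z**2 − 25, which is a difference of two squares.

4z(4z + 5)(4z − 5)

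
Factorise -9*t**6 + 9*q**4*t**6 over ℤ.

Every term has a factor of 9*t**6; factoring it out leaves q**4 - 1.
Recognize a difference of squares with the parts q**2 and 1.
q**2 - 1 is again a difference of squares: (q - 1)*(q + 1).

9*t**6*(q + 1)*(q - 1)*(q**2 + 1)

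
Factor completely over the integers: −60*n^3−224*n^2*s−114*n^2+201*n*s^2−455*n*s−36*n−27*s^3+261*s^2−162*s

−(2*n+9*s)*(5*n−3*s+2)*(6*n−s+9)

Group: 5*n*(−12*n^2−52*n*s−18*n+9*s^2−81*s) + (−3*s+2)*(−12*n^2−52*n*s−18*n+9*s^2−81*s); both groups contain (−12*n^2−52*n*s−18*n+9*s^2−81*s), so (5*n−3*s+2) is a factor with cofactor −12*n^2−52*n*s−18*n+9*s^2−81*s.
The cofactor groups again: −12*n^2−52*n*s−18*n+9*s^2−81*s = −2*n*(6*n−s+9) − 9*s*(6*n−s+9); both groups contain (6*n−s+9), giving −(2*n+9*s)*(6*n−s+9).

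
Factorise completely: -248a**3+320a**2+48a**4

Pull out the common factor 8a**2, then factor the remaining trinomial.

8a**2(2a-5)(3a-8)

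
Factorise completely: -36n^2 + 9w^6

-9(2n + w^3)(2n - w^3)

Pull out the common factor 9, leaving -4n^2 + w^6.
Recognize a difference of squares with the parts w^3 and 2n.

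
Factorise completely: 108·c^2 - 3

Factor out 3, leaving 36·c^2 - 1, which is a difference of two squares.

3·(6·c + 1)·(6·c - 1)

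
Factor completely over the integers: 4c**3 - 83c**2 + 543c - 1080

(4c - 15)(c - 8)(c - 9)

Trying the rational-root candidates, c = 9 is a root, so (c - 9) is a factor; dividing leaves 4c**2 - 47c + 120.
The remaining quadratic factors as (c - 8)(4c - 15).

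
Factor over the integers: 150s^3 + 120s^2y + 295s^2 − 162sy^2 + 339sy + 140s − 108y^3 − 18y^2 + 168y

(5s + 3y + 4)(5s + 6y)(6s − 6y + 7)

Group: 5s(30s^2 + 6sy + 35s − 36y^2 + 42y) + (3y + 4)(30s^2 + 6sy + 35s − 36y^2 + 42y); both groups contain (30s^2 + 6sy + 35s − 36y^2 + 42y), so (5s + 3y + 4) is a factor with cofactor 30s^2 + 6sy + 35s − 36y^2 + 42y.
The cofactor groups again: 30s^2 + 6sy + 35s − 36y^2 + 42y = 6s(5s + 6y) + (−6y + 7)(5s + 6y); both groups contain (5s + 6y), giving (6s − 6y + 7)(5s + 6y).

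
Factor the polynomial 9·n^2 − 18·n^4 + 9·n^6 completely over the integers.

9·n^2·(n + 1)^2·(n − 1)^2

Every term has a factor of 9·n^2; factoring it out leaves n^4 − 2·n^2 + 1.
Recognize a perfect-square trinomial with the parts n^2 and 1.
n^2 − 1 is again a difference of squares: (n − 1)·(n + 1).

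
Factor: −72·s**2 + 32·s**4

8·s**2·(2·s + 3)·(2·s − 3)

Factor out 8·s**2, leaving 4·s**2 − 9, which is a difference of two squares.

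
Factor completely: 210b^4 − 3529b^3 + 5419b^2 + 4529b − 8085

(5b − 7)(6b + 7)(7b − 11)(b − 15)

By the rational root theorem, b = 7/5 is a root, giving the factor (5b − 7) and quotient 42b^3 − 647b^2 + 178b + 1155.
Continuing, b = 11/7 is a root, so (7b − 11) is a factor; dividing leaves 6b^2 − 83b − 105.
The remaining quadratic factors as (6b + 7)(b − 15).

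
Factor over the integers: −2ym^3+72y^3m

Every term has a factor of 2ym. Then 36y^2−m^2 = (6y)² − (m)².

2my(6y−m)(6y+m)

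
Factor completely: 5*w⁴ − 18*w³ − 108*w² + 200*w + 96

Trying the rational-root candidates, w = 6 is a root, so (w − 6) is a factor; dividing leaves 5*w³ + 12*w² − 36*w − 16.
Next, w = −4 is a root, so (w + 4) divides it; the quotient is 5*w² − 8*w − 4.
The remaining quadratic factors as (5*w + 2)(w − 2).

(5*w + 2)*(w + 4)*(w − 2)*(w − 6)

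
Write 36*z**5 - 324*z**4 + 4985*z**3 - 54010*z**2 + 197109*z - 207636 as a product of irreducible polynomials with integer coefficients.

(2*z - 13)*(3*z - 11)*(6*z - 11)*(z**2 + 3*z + 132)

Among the possible rational roots, z = 11/6 is a root, giving the factor (6*z - 11) and quotient 6*z**4 - 43*z**3 + 752*z**2 - 7623*z + 18876.
Next, z = 11/3 is a root, so (3*z - 11) divides it; the quotient is 2*z**3 - 7*z**2 + 225*z - 1716.
Next, z = 13/2 is a root, so (2*z - 13) divides it; the quotient is z**2 + 3*z + 132.
The quadratic z**2 + 3*z + 132 has discriminant -519 < 0 and is irreducible over ℤ.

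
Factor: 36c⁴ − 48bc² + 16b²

Factor out 4 first: what remains is 4b² − 12bc² + 9c⁴.
Recognize a perfect-square trinomial with the parts 2b and 3c².

4(2b − 3c²)²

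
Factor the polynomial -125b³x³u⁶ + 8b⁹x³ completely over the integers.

Every term has a factor of b³x³; factoring it out leaves 8b⁶ - 125u⁶.
Recognize a difference of cubes with the parts 2b² and 5u².

b³x³(2b² - 5u²)(4b⁴ + 10b²u² + 25u⁴)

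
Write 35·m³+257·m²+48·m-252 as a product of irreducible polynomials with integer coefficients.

Testing divisors of the constant over divisors of the leading coefficient, m = -6/5 is a root, so (5·m+6) divides it; the quotient is 7·m²+43·m-42.
The remaining quadratic factors as (m+7)(7·m-6).

(5·m+6)·(7·m-6)·(m+7)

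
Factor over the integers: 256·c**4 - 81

(4·c + 3)·(4·c - 3)·(16·c**2 + 9)

(4·c)⁴ − (3)⁴ = ((4·c)² − (3)²)((4·c)² + (3)²); the first factor splits again, the second (16·c**2 + 9) is irreducible.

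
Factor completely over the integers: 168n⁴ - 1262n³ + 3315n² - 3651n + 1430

(4n - 13)(6n - 11)(7n - 10)(n - 1)

By the rational root theorem, n = 1 is a root, so (n - 1) divides it; the quotient is 168n³ - 1094n² + 2221n - 1430.
Continuing, n = 10/7 is a root, so (7n - 10) divides it; the quotient is 24n² - 122n + 143.
The remaining quadratic factors as (6n - 11)(4n - 13).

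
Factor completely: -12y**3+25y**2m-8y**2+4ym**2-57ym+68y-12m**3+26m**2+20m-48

Group: y(-12y**2+ym+28y+6m**2-4m-16) + (-2m+3)(-12y**2+ym+28y+6m**2-4m-16); both groups contain (-12y**2+ym+28y+6m**2-4m-16), so (y-2m+3) is a factor with cofactor -12y**2+ym+28y+6m**2-4m-16.
The cofactor groups again: -12y**2+ym+28y+6m**2-4m-16 = -3y(4y-3m-4) + (-2m+4)(4y-3m-4); both groups contain (4y-3m-4), giving -(3y+2m-4)(4y-3m-4).

-(y-2m+3)(4y-3m-4)(3y+2m-4)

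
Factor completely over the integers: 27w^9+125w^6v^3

Factor out w^6 first: what remains is 27w^3+125v^3.
Recognize a sum of cubes with the parts 3w and 5v.

w^6(3w+5v)(9w^2−15wv+25v^2)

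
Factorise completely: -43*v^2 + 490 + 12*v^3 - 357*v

Testing divisors of the constant over divisors of the leading coefficient, v = 5/4 is a root, so (4*v - 5) divides it; the quotient is 3*v^2 - 7*v - 98.
The remaining quadratic factors as (3*v + 14)(v - 7).

(3*v + 14)*(4*v - 5)*(v - 7)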